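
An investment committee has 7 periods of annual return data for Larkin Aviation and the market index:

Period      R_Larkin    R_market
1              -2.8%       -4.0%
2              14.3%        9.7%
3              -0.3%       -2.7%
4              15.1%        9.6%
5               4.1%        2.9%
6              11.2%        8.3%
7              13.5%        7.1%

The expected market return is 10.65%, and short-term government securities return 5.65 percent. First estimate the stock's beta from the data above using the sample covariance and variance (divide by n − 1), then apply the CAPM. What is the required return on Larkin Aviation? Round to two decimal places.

Mean R_i = (-2.8 + 14.3 − 0.3 + 15.1 + 4.1 + 11.2 + 13.5) / 7 = 7.8714%
Mean R_m = (-4.0 + 9.7 − 2.7 + 9.6 + 2.9 + 8.3 + 7.1) / 7 = 4.4143%
Σ(R_i − R̄_i)(R_m − R̄_m) = 253.1529  ⇒  Cov = 253.1529 / 6 = 42.1922
Σ(R_m − R̄_m)² = 200.8486  ⇒  Var(R_m) = 200.8486 / 6 = 33.4748
β = Cov / Var(R_m) = 42.1922 / 33.4748 = 1.2604
MRP = 10.65% − 5.65% = 5.00%
E(R) = R_f + β × MRP = 5.65% + 1.2604 × 5.00% = 11.95%

11.95%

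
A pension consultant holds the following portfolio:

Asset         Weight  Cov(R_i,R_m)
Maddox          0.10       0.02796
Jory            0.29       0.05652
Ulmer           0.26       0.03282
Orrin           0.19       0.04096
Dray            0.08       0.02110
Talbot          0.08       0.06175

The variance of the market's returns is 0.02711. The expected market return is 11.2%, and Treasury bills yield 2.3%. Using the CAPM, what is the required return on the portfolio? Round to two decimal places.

16.13%

β_Maddox = 0.02796 / 0.02711 = 1.0314
β_Jory = 0.05652 / 0.02711 = 2.0848
β_Ulmer = 0.03282 / 0.02711 = 1.2106
β_Orrin = 0.04096 / 0.02711 = 1.5109
β_Dray = 0.02110 / 0.02711 = 0.7783
β_Talbot = 0.06175 / 0.02711 = 2.2778
β_P = Σ w_i β_i = 0.10×1.0314 + 0.29×2.0848 + 0.26×1.2106 + 0.19×1.5109 + 0.08×0.7783 + 0.08×2.2778 = 1.5540
MRP = 11.2% − 2.3% = 8.90%
E(R_P) = R_f + β_P × MRP = 2.3% + 1.5540 × 8.9% = 16.13%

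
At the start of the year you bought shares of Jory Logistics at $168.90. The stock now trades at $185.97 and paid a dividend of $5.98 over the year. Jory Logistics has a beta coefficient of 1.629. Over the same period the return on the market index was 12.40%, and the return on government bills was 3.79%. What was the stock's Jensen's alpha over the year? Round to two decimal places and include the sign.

Realised HPR = (P1 + D1 − P0) / P0 = (185.97 + 5.98 − 168.90) / 168.90 = 23.05 / 168.90 = 13.6471%
MRP = 12.40% − 3.79% = 8.61%
CAPM required = R_f + β·MRP = 3.79% + 1.629 × 8.61% = 17.81569%
α = realised − required = 13.6471% − 17.81569% = -4.17%

-4.17%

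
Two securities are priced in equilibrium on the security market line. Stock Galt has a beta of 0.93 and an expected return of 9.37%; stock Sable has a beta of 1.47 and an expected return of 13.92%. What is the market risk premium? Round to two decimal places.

Both satisfy E(R) = R_f + β·MRP, so the slope of the SML is
MRP = (13.92% − 9.37%) / (1.47 − 0.93) = 4.55% / 0.54 = 8.4259%

8.43%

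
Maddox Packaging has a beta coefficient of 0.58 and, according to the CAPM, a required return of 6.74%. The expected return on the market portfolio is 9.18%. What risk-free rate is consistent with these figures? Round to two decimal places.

3.37%

E(R) = R_f + β(E(R_m) − R_f) = R_f(1 − β) + β·E(R_m)
6.74% = R_f × (1 − 0.58) + 0.58 × 9.18%
6.74% = R_f × 0.42 + 5.3244%
R_f = (6.74% − 5.3244%) / 0.42 = 3.37%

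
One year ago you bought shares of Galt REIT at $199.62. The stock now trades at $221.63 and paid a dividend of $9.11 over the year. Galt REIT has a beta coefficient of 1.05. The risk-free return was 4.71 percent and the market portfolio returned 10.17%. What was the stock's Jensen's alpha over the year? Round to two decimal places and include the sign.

Realised HPR = (P1 + D1 − P0) / P0 = (221.63 + 9.11 − 199.62) / 199.62 = 31.12 / 199.62 = 15.5896%
MRP = 10.17% − 4.71% = 5.46%
CAPM required = R_f + β·MRP = 4.71% + 1.05 × 5.46% = 10.4430%
α = realised − required = 15.5896% − 10.4430% = +5.15%

+5.15%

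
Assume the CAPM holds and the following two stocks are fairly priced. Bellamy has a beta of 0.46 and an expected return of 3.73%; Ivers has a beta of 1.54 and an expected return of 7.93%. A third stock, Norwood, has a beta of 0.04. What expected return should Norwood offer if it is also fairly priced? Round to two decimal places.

2.10%

MRP (SML slope) = (7.93% − 3.73%) / (1.54 − 0.46) = 4.20% / 1.08 = 3.8889%
R_f (intercept) = 3.73% − 0.46 × 3.8889% = 1.9411%
E(R_Norwood) = R_f + β × MRP = 1.9411% + 0.04 × 3.8889% = 2.10%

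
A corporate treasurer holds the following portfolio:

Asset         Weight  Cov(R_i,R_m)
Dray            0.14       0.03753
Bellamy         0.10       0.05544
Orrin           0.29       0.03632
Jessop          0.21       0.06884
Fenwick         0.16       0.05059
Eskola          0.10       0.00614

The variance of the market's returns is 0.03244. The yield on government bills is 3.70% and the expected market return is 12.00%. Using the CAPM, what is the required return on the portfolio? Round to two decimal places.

β_Dray = 0.03753 / 0.03244 = 1.1569
β_Bellamy = 0.05544 / 0.03244 = 1.7090
β_Orrin = 0.03632 / 0.03244 = 1.1196
β_Jessop = 0.06884 / 0.03244 = 2.1221
β_Fenwick = 0.05059 / 0.03244 = 1.5595
β_Eskola = 0.00614 / 0.03244 = 0.1893
β_P = Σ w_i β_i = 0.14×1.1569 + 0.10×1.7090 + 0.29×1.1196 + 0.21×2.1221 + 0.16×1.5595 + 0.10×0.1893 = 1.3716
MRP = 12.00% − 3.70% = 8.30%
E(R_P) = R_f + β_P × MRP = 3.70% + 1.3716 × 8.30% = 15.08%

15.08%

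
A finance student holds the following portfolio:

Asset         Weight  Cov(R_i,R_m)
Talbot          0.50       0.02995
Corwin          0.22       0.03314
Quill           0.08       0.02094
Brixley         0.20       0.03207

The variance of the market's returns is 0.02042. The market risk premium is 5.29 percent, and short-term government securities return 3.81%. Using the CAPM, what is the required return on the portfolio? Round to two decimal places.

β_Talbot = 0.02995 / 0.02042 = 1.4667
β_Corwin = 0.03314 / 0.02042 = 1.6229
β_Quill = 0.02094 / 0.02042 = 1.0255
β_Brixley = 0.03207 / 0.02042 = 1.5705
β_P = Σ w_i β_i = 0.50×1.4667 + 0.22×1.6229 + 0.08×1.0255 + 0.20×1.5705 = 1.4865
E(R_P) = R_f + β_P × MRP = 3.81% + 1.4865 × 5.29% = 11.67%

11.67%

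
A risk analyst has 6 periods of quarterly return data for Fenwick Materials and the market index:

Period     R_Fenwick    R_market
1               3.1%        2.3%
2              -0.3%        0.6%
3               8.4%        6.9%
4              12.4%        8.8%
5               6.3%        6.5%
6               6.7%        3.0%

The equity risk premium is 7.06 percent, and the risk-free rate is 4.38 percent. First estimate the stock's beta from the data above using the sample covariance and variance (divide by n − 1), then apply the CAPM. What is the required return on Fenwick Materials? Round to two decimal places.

13.31%

Mean R_i = (3.1 − 0.3 + 8.4 + 12.4 + 6.3 + 6.7) / 6 = 6.1000%
Mean R_m = (2.3 + 0.6 + 6.9 + 8.8 + 6.5 + 3.0) / 6 = 4.6833%
Σ(R_i − R̄_i)(R_m − R̄_m) = 63.6700  ⇒  Cov = 63.6700 / 5 = 12.7340
Σ(R_m − R̄_m)² = 50.3483  ⇒  Var(R_m) = 50.3483 / 5 = 10.0697
β = Cov / Var(R_m) = 12.7340 / 10.0697 = 1.2646
E(R) = R_f + β × MRP = 4.38% + 1.2646 × 7.06% = 13.31%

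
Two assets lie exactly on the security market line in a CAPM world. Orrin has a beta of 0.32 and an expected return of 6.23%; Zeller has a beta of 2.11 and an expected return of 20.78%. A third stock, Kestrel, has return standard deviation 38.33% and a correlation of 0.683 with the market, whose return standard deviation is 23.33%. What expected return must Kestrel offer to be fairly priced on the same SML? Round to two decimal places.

12.75%

MRP = (20.78% − 6.23%) / (2.11 − 0.32) = 8.1285%
R_f = 6.23% − 0.32 × 8.1285% = 3.6289%
β_Kestrel = ρ·σ_i/σ_m = 0.683 × 38.33 / 23.33 = 1.1221
E(R_Kestrel) = R_f + β × MRP = 3.6289% + 1.1221 × 8.1285% = 12.75%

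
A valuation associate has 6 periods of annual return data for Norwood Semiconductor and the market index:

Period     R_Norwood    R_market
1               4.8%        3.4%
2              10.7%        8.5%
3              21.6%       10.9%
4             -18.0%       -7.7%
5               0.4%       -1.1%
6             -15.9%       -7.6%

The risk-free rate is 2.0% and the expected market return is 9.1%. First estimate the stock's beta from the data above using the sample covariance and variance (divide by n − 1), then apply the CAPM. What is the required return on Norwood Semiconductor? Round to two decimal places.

Mean R_i = (4.8 + 10.7 + 21.6 − 18.0 + 0.4 − 15.9) / 6 = 0.6000%
Mean R_m = (3.4 + 8.5 + 10.9 − 7.7 − 1.1 − 7.6) / 6 = 1.0667%
Σ(R_i − R̄_i)(R_m − R̄_m) = 597.8700  ⇒  Cov = 597.8700 / 5 = 119.5740
Σ(R_m − R̄_m)² = 314.0533  ⇒  Var(R_m) = 314.0533 / 5 = 62.8107
β = Cov / Var(R_m) = 119.5740 / 62.8107 = 1.9037
MRP = 9.1% − 2.0% = 7.10%
E(R) = R_f + β × MRP = 2.0% + 1.9037 × 7.1% = 15.52%

15.52%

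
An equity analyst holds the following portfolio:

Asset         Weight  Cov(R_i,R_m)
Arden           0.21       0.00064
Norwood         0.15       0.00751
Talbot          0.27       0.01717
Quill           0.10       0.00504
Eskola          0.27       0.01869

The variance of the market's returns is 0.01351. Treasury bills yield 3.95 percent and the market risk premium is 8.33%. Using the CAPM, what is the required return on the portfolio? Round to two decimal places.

11.01%

β_Arden = 0.00064 / 0.01351 = 0.0474
β_Norwood = 0.00751 / 0.01351 = 0.5559
β_Talbot = 0.01717 / 0.01351 = 1.2709
β_Quill = 0.00504 / 0.01351 = 0.3731
β_Eskola = 0.01869 / 0.01351 = 1.3834
β_P = Σ w_i β_i = 0.21×0.0474 + 0.15×0.5559 + 0.27×1.2709 + 0.10×0.3731 + 0.27×1.3834 = 0.8473
E(R_P) = R_f + β_P × MRP = 3.95% + 0.8473 × 8.33% = 11.01%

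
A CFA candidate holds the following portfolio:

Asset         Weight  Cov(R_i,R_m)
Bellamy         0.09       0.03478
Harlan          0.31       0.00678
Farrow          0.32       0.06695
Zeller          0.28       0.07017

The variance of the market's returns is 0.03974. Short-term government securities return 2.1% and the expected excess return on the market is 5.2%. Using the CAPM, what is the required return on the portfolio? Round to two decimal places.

8.16%

β_Bellamy = 0.03478 / 0.03974 = 0.8752
β_Harlan = 0.00678 / 0.03974 = 0.1706
β_Farrow = 0.06695 / 0.03974 = 1.6847
β_Zeller = 0.07017 / 0.03974 = 1.7657
β_P = Σ w_i β_i = 0.09×0.8752 + 0.31×0.1706 + 0.32×1.6847 + 0.28×1.7657 = 1.1652
E(R_P) = R_f + β_P × MRP = 2.1% + 1.1652 × 5.2% = 8.16%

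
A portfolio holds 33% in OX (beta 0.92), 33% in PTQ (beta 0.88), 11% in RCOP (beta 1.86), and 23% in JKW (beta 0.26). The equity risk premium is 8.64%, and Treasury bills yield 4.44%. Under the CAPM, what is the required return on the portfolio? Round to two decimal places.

β_P = Σ w_i β_i = 0.33×0.92 + 0.33×0.88 + 0.11×1.86 + 0.23×0.26 = 0.8584
E(R_P) = R_f + β_P × MRP = 4.44% + 0.8584 × 8.64% = 11.86%

11.86%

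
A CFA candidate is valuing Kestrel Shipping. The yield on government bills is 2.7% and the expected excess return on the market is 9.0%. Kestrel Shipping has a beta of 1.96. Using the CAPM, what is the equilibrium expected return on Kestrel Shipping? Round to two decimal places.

E(R) = R_f + β × MRP = 2.7% + 1.96 × 9.0% = 20.34%

20.34%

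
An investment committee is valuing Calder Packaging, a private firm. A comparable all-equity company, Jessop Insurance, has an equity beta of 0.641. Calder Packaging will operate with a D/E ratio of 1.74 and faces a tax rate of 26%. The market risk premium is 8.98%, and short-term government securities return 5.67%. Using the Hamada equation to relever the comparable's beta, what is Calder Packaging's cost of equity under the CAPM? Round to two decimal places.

18.84%

β_L = β_U × [1 + (1 − t)(D/E)] = 0.641 × [1 + (1 − 0.26) × 1.74]
    = 0.641 × [1 + 0.74 × 1.74] = 0.641 × 2.2876 = 1.4664
E(R) = R_f + β_L × MRP = 5.67% + 1.4664 × 8.98% = 18.84%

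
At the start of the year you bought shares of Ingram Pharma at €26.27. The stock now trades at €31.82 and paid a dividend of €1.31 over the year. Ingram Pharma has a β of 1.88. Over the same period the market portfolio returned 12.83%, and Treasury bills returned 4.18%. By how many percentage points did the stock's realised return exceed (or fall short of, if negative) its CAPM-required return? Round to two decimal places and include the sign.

Realised HPR = (P1 + D1 − P0) / P0 = (31.82 + 1.31 − 26.27) / 26.27 = 6.86 / 26.27 = 26.1134%
MRP = 12.83% − 4.18% = 8.65%
CAPM required = R_f + β·MRP = 4.18% + 1.88 × 8.65% = 20.4420%
α = realised − required = 26.1134% − 20.4420% = +5.67%

+5.67%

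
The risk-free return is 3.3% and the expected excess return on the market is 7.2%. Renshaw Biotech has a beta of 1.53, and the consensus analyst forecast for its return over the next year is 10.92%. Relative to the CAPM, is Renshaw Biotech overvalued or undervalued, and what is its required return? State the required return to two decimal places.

Required return = R_f + β·MRP = 3.3% + 1.53 × 7.2% = 14.32%
Forecast 10.92% < required 14.32% → the stock plots below the SML → overvalued.

Overvalued; required return 14.32%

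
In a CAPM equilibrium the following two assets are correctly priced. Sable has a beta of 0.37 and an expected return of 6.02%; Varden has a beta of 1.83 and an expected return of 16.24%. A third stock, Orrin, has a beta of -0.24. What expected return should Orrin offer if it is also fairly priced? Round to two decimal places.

MRP (SML slope) = (16.24% − 6.02%) / (1.83 − 0.37) = 10.22% / 1.46 = 7.0000%
R_f (intercept) = 6.02% − 0.37 × 7.0000% = 3.4300%
E(R_Orrin) = R_f + β × MRP = 3.4300% + -0.24 × 7.0000% = 1.75%

1.75%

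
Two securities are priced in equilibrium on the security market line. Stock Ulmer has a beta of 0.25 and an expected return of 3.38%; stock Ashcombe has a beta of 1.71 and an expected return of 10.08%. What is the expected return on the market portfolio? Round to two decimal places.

Both satisfy E(R) = R_f + β·MRP, so the slope of the SML is
MRP = (10.08% − 3.38%) / (1.71 − 0.25) = 6.70% / 1.46 = 4.5890%
R_f = E(R_Ulmer) − β_Ulmer·MRP = 3.38% − 0.25 × 4.5890% = 2.2328%
E(R_m) = R_f + MRP = 2.2328% + 4.5890% = 6.82%

6.82%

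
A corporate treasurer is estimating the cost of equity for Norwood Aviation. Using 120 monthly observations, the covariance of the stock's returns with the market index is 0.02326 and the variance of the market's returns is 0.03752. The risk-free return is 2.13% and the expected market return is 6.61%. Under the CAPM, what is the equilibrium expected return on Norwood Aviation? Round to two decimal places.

4.91%

β = Cov(R_i, R_m) / Var(R_m) = 0.02326 / 0.03752 = 0.6199
MRP = 6.61% − 2.13% = 4.48%
E(R) = R_f + β × MRP = 2.13% + 0.6199 × 4.48% = 4.91%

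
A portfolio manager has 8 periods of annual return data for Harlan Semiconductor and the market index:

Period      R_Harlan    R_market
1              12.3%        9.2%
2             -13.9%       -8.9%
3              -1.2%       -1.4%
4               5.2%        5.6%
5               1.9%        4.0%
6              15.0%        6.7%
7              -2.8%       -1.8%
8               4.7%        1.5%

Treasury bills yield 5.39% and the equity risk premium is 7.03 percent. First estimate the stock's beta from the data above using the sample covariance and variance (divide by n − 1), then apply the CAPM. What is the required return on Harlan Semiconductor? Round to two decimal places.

15.78%

Mean R_i = (12.3 − 13.9 − 1.2 + 5.2 + 1.9 + 15.0 − 2.8 + 4.7) / 8 = 2.6500%
Mean R_m = (9.2 − 8.9 − 1.4 + 5.6 + 4.0 + 6.7 − 1.8 + 1.5) / 8 = 1.8625%
Σ(R_i − R̄_i)(R_m − R̄_m) = 348.3750  ⇒  Cov = 348.3750 / 7 = 49.7679
Σ(R_m − R̄_m)² = 235.7988  ⇒  Var(R_m) = 235.7988 / 7 = 33.6855
β = Cov / Var(R_m) = 49.7679 / 33.6855 = 1.4774
E(R) = R_f + β × MRP = 5.39% + 1.4774 × 7.03% = 15.78%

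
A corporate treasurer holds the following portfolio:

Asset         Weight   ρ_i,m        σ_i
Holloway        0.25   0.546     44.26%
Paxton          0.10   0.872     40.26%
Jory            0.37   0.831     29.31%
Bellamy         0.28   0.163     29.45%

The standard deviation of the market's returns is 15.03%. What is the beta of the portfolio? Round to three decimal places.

β_Holloway = 0.546 × 44.26% / 15.03% = 1.6078
β_Paxton = 0.872 × 40.26% / 15.03% = 2.3358
β_Jory = 0.831 × 29.31% / 15.03% = 1.6205
β_Bellamy = 0.163 × 29.45% / 15.03% = 0.3194
β_P = Σ w_i β_i = 0.25×1.6078 + 0.10×2.3358 + 0.37×1.6205 + 0.28×0.3194 = 1.3245

1.325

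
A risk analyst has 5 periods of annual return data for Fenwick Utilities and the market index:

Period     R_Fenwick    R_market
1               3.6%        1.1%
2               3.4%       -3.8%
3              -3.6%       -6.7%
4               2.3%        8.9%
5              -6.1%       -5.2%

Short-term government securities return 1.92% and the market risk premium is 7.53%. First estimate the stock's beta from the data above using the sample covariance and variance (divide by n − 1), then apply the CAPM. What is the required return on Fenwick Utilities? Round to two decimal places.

Mean R_i = (3.6 + 3.4 − 3.6 + 2.3 − 6.1) / 5 = -0.0800%
Mean R_m = (1.1 − 3.8 − 6.7 + 8.9 − 5.2) / 5 = -1.1400%
Σ(R_i − R̄_i)(R_m − R̄_m) = 66.8940  ⇒  Cov = 66.8940 / 4 = 16.7235
Σ(R_m − R̄_m)² = 160.2920  ⇒  Var(R_m) = 160.2920 / 4 = 40.0730
β = Cov / Var(R_m) = 16.7235 / 40.0730 = 0.4173
E(R) = R_f + β × MRP = 1.92% + 0.4173 × 7.53% = 5.06%

5.06%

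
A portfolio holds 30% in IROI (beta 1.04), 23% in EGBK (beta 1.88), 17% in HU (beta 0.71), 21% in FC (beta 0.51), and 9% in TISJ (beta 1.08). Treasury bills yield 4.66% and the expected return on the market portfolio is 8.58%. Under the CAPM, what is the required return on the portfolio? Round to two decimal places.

8.85%

β_P = Σ w_i β_i = 0.30×1.04 + 0.23×1.88 + 0.17×0.71 + 0.21×0.51 + 0.09×1.08 = 1.0694
MRP = 8.58% − 4.66% = 3.92%
E(R_P) = R_f + β_P × MRP = 4.66% + 1.0694 × 3.92% = 8.85%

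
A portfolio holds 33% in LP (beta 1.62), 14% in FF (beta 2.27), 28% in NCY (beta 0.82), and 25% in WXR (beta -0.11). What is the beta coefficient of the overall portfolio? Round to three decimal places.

β_P = Σ w_i β_i = 0.33×1.62 + 0.14×2.27 + 0.28×0.82 + 0.25×-0.11 = 1.0545

1.055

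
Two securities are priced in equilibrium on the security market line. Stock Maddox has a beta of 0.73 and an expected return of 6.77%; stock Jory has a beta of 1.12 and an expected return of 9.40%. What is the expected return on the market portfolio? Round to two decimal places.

Both satisfy E(R) = R_f + β·MRP, so the slope of the SML is
MRP = (9.40% − 6.77%) / (1.12 − 0.73) = 2.63% / 0.39 = 6.7436%
R_f = E(R_Maddox) − β_Maddox·MRP = 6.77% − 0.73 × 6.7436% = 1.8472%
E(R_m) = R_f + MRP = 1.8472% + 6.7436% = 8.59%

8.59%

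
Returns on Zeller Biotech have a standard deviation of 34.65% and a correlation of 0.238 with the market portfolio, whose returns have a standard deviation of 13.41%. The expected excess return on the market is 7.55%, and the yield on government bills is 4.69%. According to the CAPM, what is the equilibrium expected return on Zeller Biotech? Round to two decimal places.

9.33%

β = ρ × σ_i / σ_m = 0.238 × 34.65% / 13.41% = 0.6150
E(R) = 4.69% + 0.6150 × 7.55% = 9.33%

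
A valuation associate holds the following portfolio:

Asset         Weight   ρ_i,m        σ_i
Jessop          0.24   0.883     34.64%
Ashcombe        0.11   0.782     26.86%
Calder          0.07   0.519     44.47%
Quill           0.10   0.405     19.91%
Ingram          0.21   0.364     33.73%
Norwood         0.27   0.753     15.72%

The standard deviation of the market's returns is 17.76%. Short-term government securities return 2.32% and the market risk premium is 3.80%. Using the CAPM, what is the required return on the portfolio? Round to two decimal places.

6.14%

β_Jessop = 0.883 × 34.64% / 17.76% = 1.7222
β_Ashcombe = 0.782 × 26.86% / 17.76% = 1.1827
β_Calder = 0.519 × 44.47% / 17.76% = 1.2995
β_Quill = 0.405 × 19.91% / 17.76% = 0.4540
β_Ingram = 0.364 × 33.73% / 17.76% = 0.6913
β_Norwood = 0.753 × 15.72% / 17.76% = 0.6665
β_P = Σ w_i β_i = 0.24×1.7222 + 0.11×1.1827 + 0.07×1.2995 + 0.10×0.4540 + 0.21×0.6913 + 0.27×0.6665 = 1.0049
E(R_P) = R_f + β_P × MRP = 2.32% + 1.0049 × 3.80% = 6.14%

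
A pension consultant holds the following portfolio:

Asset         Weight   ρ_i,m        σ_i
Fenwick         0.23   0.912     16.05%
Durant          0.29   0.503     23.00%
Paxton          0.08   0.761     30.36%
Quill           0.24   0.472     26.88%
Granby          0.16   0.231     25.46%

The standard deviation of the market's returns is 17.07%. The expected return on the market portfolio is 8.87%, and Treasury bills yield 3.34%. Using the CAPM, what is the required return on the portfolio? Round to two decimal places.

7.41%

β_Fenwick = 0.912 × 16.05% / 17.07% = 0.8575
β_Durant = 0.503 × 23.00% / 17.07% = 0.6777
β_Paxton = 0.761 × 30.36% / 17.07% = 1.3535
β_Quill = 0.472 × 26.88% / 17.07% = 0.7433
β_Granby = 0.231 × 25.46% / 17.07% = 0.3445
β_P = Σ w_i β_i = 0.23×0.8575 + 0.29×0.6777 + 0.08×1.3535 + 0.24×0.7433 + 0.16×0.3445 = 0.7356
MRP = 8.87% − 3.34% = 5.53%
E(R_P) = R_f + β_P × MRP = 3.34% + 0.7356 × 5.53% = 7.41%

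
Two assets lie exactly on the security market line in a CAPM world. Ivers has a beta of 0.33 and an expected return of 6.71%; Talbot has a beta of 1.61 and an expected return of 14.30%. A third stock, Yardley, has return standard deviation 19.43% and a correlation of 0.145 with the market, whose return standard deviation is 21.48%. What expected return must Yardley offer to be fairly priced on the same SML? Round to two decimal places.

5.53%

MRP = (14.30% − 6.71%) / (1.61 − 0.33) = 5.9297%
R_f = 6.71% − 0.33 × 5.9297% = 4.7532%
β_Yardley = ρ·σ_i/σ_m = 0.145 × 19.43 / 21.48 = 0.1312
E(R_Yardley) = R_f + β × MRP = 4.7532% + 0.1312 × 5.9297% = 5.53%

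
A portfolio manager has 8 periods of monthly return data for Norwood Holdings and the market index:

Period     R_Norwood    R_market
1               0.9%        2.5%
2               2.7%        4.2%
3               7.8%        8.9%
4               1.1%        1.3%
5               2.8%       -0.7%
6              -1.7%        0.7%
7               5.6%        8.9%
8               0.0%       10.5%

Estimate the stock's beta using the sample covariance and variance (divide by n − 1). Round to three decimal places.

0.337

Mean R_i = (0.9 + 2.7 + 7.8 + 1.1 + 2.8 − 1.7 + 5.6 + 0.0) / 8 = 2.4000%
Mean R_m = (2.5 + 4.2 + 8.9 + 1.3 − 0.7 + 0.7 + 8.9 + 10.5) / 8 = 4.5375%
Σ(R_i − R̄_i)(R_m − R̄_m) = 44.0100  ⇒  Cov = 44.0100 / 7 = 6.2871
Σ(R_m − R̄_m)² = 130.5188  ⇒  Var(R_m) = 130.5188 / 7 = 18.6455
β = Cov / Var(R_m) = 6.2871 / 18.6455 = 0.3372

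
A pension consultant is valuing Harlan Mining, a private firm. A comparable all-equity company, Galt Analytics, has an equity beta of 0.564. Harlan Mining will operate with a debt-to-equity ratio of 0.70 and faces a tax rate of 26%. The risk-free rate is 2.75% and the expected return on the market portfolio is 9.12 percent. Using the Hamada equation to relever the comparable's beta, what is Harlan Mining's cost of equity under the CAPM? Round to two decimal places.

β_L = β_U × [1 + (1 − t)(D/E)] = 0.564 × [1 + (1 − 0.26) × 0.70]
    = 0.564 × [1 + 0.74 × 0.70] = 0.564 × 1.5180 = 0.8562
MRP = 9.12% − 2.75% = 6.37%
E(R) = R_f + β_L × MRP = 2.75% + 0.8562 × 6.37% = 8.20%

8.20%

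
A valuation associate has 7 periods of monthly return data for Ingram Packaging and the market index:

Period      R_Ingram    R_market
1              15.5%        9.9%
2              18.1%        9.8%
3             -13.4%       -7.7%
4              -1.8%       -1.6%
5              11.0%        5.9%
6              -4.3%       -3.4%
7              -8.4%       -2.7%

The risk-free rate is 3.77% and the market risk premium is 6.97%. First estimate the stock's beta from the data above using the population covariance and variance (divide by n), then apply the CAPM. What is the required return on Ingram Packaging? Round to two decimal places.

Mean R_i = (15.5 + 18.1 − 13.4 − 1.8 + 11.0 − 4.3 − 8.4) / 7 = 2.3857%
Mean R_m = (9.9 + 9.8 − 7.7 − 1.6 + 5.9 − 3.4 − 2.7) / 7 = 1.4571%
Σ(R_i − R̄_i)(R_m − R̄_m) = 514.7557  ⇒  Cov = 514.7557 / 7 = 73.5365
Σ(R_m − R̄_m)² = 294.6971  ⇒  Var(R_m) = 294.6971 / 7 = 42.0996
β = Cov / Var(R_m) = 73.5365 / 42.0996 = 1.7467
E(R) = R_f + β × MRP = 3.77% + 1.7467 × 6.97% = 15.94%

15.94%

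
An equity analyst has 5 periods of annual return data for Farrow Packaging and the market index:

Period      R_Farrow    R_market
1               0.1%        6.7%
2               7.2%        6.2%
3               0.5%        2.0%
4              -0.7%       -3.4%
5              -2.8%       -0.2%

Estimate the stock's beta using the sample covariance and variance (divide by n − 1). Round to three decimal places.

Mean R_i = (0.1 + 7.2 + 0.5 − 0.7 − 2.8) / 5 = 0.8600%
Mean R_m = (6.7 + 6.2 + 2.0 − 3.4 − 0.2) / 5 = 2.2600%
Σ(R_i − R̄_i)(R_m − R̄_m) = 39.5320  ⇒  Cov = 39.5320 / 4 = 9.8830
Σ(R_m − R̄_m)² = 73.3920  ⇒  Var(R_m) = 73.3920 / 4 = 18.3480
β = Cov / Var(R_m) = 9.8830 / 18.3480 = 0.5386

0.539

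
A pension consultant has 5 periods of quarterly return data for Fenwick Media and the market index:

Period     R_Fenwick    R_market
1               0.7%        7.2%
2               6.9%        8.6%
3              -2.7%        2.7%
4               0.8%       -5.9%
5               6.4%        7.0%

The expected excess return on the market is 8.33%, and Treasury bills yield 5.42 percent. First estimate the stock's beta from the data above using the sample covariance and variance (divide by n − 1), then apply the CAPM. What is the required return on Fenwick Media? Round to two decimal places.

8.38%

Mean R_i = (0.7 + 6.9 − 2.7 + 0.8 + 6.4) / 5 = 2.4200%
Mean R_m = (7.2 + 8.6 + 2.7 − 5.9 + 7.0) / 5 = 3.9200%
Σ(R_i − R̄_i)(R_m − R̄_m) = 49.7380  ⇒  Cov = 49.7380 / 4 = 12.4345
Σ(R_m − R̄_m)² = 140.0680  ⇒  Var(R_m) = 140.0680 / 4 = 35.0170
β = Cov / Var(R_m) = 12.4345 / 35.0170 = 0.3551
E(R) = R_f + β × MRP = 5.42% + 0.3551 × 8.33% = 8.38%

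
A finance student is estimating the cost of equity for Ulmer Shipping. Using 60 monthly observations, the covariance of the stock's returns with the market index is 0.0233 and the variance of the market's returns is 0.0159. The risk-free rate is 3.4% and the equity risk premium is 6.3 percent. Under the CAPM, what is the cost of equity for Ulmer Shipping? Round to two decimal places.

12.63%

β = Cov(R_i, R_m) / Var(R_m) = 0.0233 / 0.0159 = 1.4654
E(R) = R_f + β × MRP = 3.4% + 1.4654 × 6.3% = 12.63%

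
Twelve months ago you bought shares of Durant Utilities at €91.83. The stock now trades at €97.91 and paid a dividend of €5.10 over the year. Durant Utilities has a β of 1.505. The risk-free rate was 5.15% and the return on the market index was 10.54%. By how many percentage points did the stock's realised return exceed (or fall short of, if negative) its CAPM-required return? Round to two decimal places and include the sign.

-1.09%

Realised HPR = (P1 + D1 − P0) / P0 = (97.91 + 5.10 − 91.83) / 91.83 = 11.18 / 91.83 = 12.1747%
MRP = 10.54% − 5.15% = 5.39%
CAPM required = R_f + β·MRP = 5.15% + 1.505 × 5.39% = 13.26195%
α = realised − required = 12.1747% − 13.26195% = -1.09%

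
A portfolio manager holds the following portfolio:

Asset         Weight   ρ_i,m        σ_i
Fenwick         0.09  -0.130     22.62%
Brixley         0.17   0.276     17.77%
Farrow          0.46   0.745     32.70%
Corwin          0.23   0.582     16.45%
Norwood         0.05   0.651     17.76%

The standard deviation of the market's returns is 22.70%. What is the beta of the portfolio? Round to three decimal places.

0.641

β_Fenwick = -0.130 × 22.62% / 22.70% = -0.1295
β_Brixley = 0.276 × 17.77% / 22.70% = 0.2161
β_Farrow = 0.745 × 32.70% / 22.70% = 1.0732
β_Corwin = 0.582 × 16.45% / 22.70% = 0.4218
β_Norwood = 0.651 × 17.76% / 22.70% = 0.5093
β_P = Σ w_i β_i = 0.09×-0.1295 + 0.17×0.2161 + 0.46×1.0732 + 0.23×0.4218 + 0.05×0.5093 = 0.6412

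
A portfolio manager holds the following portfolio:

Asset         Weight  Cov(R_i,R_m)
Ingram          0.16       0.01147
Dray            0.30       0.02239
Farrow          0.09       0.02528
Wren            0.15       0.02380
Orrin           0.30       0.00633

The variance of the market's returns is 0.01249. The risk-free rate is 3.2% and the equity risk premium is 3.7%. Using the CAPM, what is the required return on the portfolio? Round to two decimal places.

β_Ingram = 0.01147 / 0.01249 = 0.9183
β_Dray = 0.02239 / 0.01249 = 1.7926
β_Farrow = 0.02528 / 0.01249 = 2.0240
β_Wren = 0.02380 / 0.01249 = 1.9055
β_Orrin = 0.00633 / 0.01249 = 0.5068
β_P = Σ w_i β_i = 0.16×0.9183 + 0.30×1.7926 + 0.09×2.0240 + 0.15×1.9055 + 0.30×0.5068 = 1.3047
E(R_P) = R_f + β_P × MRP = 3.2% + 1.3047 × 3.7% = 8.03%

8.03%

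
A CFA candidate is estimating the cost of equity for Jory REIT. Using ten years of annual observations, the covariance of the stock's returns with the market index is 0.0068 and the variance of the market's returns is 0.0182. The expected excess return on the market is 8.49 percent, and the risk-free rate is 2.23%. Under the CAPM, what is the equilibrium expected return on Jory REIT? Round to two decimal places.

β = Cov(R_i, R_m) / Var(R_m) = 0.0068 / 0.0182 = 0.3736
E(R) = R_f + β × MRP = 2.23% + 0.3736 × 8.49% = 5.40%

5.40%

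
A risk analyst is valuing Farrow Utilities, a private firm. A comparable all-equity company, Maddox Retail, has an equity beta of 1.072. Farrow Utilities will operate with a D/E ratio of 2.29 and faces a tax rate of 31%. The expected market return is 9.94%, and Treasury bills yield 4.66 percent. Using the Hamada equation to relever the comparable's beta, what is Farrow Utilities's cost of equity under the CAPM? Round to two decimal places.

β_L = β_U × [1 + (1 − t)(D/E)] = 1.072 × [1 + (1 − 0.31) × 2.29]
    = 1.072 × [1 + 0.69 × 2.29] = 1.072 × 2.5801 = 2.7659
MRP = 9.94% − 4.66% = 5.28%
E(R) = R_f + β_L × MRP = 4.66% + 2.7659 × 5.28% = 19.26%

19.26%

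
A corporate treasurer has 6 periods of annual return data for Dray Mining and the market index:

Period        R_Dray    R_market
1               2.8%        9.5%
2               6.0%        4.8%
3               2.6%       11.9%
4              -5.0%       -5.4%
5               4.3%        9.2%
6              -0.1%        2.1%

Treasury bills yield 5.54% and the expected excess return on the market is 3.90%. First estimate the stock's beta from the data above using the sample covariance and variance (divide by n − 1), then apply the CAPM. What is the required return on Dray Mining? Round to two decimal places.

7.40%

Mean R_i = (2.8 + 6.0 + 2.6 − 5.0 + 4.3 − 0.1) / 6 = 1.7667%
Mean R_m = (9.5 + 4.8 + 11.9 − 5.4 + 9.2 + 2.1) / 6 = 5.3500%
Σ(R_i − R̄_i)(R_m − R̄_m) = 95.9800  ⇒  Cov = 95.9800 / 5 = 19.1960
Σ(R_m − R̄_m)² = 201.3750  ⇒  Var(R_m) = 201.3750 / 5 = 40.2750
β = Cov / Var(R_m) = 19.1960 / 40.2750 = 0.4766
E(R) = R_f + β × MRP = 5.54% + 0.4766 × 3.90% = 7.40%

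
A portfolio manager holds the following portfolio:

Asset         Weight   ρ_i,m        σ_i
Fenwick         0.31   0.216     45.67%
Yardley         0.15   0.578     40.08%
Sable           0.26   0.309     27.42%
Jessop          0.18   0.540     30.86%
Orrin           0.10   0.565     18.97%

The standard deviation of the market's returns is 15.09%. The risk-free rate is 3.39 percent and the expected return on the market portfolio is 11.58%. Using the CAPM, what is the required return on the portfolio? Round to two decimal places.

10.34%

β_Fenwick = 0.216 × 45.67% / 15.09% = 0.6537
β_Yardley = 0.578 × 40.08% / 15.09% = 1.5352
β_Sable = 0.309 × 27.42% / 15.09% = 0.5615
β_Jessop = 0.540 × 30.86% / 15.09% = 1.1043
β_Orrin = 0.565 × 18.97% / 15.09% = 0.7103
β_P = Σ w_i β_i = 0.31×0.6537 + 0.15×1.5352 + 0.26×0.5615 + 0.18×1.1043 + 0.10×0.7103 = 0.8487
MRP = 11.58% − 3.39% = 8.19%
E(R_P) = R_f + β_P × MRP = 3.39% + 0.8487 × 8.19% = 10.34%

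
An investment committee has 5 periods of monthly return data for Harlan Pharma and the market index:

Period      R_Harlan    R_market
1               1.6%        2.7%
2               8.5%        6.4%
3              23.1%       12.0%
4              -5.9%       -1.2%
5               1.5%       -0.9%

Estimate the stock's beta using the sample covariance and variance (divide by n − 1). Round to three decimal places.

1.899

Mean R_i = (1.6 + 8.5 + 23.1 − 5.9 + 1.5) / 5 = 5.7600%
Mean R_m = (2.7 + 6.4 + 12.0 − 1.2 − 0.9) / 5 = 3.8000%
Σ(R_i − R̄_i)(R_m − R̄_m) = 232.2100  ⇒  Cov = 232.2100 / 4 = 58.0525
Σ(R_m − R̄_m)² = 122.3000  ⇒  Var(R_m) = 122.3000 / 4 = 30.5750
β = Cov / Var(R_m) = 58.0525 / 30.5750 = 1.8987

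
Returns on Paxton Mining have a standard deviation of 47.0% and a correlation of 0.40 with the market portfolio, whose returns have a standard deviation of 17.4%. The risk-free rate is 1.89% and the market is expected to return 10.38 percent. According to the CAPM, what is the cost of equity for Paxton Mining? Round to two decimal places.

11.06%

β = ρ × σ_i / σ_m = 0.40 × 47.0% / 17.4% = 1.0805
MRP = 10.38% − 1.89% = 8.49%
E(R) = 1.89% + 1.0805 × 8.49% = 11.06%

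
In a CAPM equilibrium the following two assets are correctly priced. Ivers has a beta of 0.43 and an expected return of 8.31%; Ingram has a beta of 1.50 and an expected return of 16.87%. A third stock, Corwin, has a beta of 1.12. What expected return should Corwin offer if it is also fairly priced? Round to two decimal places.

MRP (SML slope) = (16.87% − 8.31%) / (1.50 − 0.43) = 8.56% / 1.07 = 8.0000%
R_f (intercept) = 8.31% − 0.43 × 8.0000% = 4.8700%
E(R_Corwin) = R_f + β × MRP = 4.8700% + 1.12 × 8.0000% = 13.83%

13.83%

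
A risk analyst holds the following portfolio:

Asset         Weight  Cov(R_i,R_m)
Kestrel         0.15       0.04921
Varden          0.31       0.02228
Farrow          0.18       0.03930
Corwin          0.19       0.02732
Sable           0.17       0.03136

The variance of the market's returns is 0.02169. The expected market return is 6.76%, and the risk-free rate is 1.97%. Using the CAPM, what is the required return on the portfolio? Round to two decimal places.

β_Kestrel = 0.04921 / 0.02169 = 2.2688
β_Varden = 0.02228 / 0.02169 = 1.0272
β_Farrow = 0.03930 / 0.02169 = 1.8119
β_Corwin = 0.02732 / 0.02169 = 1.2596
β_Sable = 0.03136 / 0.02169 = 1.4458
β_P = Σ w_i β_i = 0.15×2.2688 + 0.31×1.0272 + 0.18×1.8119 + 0.19×1.2596 + 0.17×1.4458 = 1.4700
MRP = 6.76% − 1.97% = 4.79%
E(R_P) = R_f + β_P × MRP = 1.97% + 1.4700 × 4.79% = 9.01%

9.01%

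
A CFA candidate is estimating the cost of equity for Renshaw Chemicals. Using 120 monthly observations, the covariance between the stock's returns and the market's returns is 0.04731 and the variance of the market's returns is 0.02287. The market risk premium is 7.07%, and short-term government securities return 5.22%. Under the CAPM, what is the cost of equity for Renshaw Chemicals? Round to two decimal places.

19.85%

β = Cov(R_i, R_m) / Var(R_m) = 0.04731 / 0.02287 = 2.0686
E(R) = R_f + β × MRP = 5.22% + 2.0686 × 7.07% = 19.85%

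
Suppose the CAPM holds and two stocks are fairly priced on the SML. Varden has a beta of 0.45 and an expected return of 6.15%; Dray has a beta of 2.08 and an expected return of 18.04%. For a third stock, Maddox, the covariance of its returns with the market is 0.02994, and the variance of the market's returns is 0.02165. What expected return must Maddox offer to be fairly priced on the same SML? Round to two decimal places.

MRP = (18.04% − 6.15%) / (2.08 − 0.45) = 7.2945%
R_f = 6.15% − 0.45 × 7.2945% = 2.8675%
β_Maddox = Cov / Var(R_m) = 0.02994 / 0.02165 = 1.3829
E(R_Maddox) = R_f + β × MRP = 2.8675% + 1.3829 × 7.2945% = 12.96%

12.96%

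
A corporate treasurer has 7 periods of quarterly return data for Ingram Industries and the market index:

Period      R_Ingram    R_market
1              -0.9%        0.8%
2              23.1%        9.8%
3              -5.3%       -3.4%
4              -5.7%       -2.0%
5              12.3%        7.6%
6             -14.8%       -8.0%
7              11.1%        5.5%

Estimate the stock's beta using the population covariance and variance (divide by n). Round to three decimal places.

2.003

Mean R_i = (-0.9 + 23.1 − 5.3 − 5.7 + 12.3 − 14.8 + 11.1) / 7 = 2.8286%
Mean R_m = (0.8 + 9.8 − 3.4 − 2.0 + 7.6 − 8.0 + 5.5) / 7 = 1.4714%
Σ(R_i − R̄_i)(R_m − R̄_m) = 498.8757  ⇒  Cov = 498.8757 / 7 = 71.2680
Σ(R_m − R̄_m)² = 249.0943  ⇒  Var(R_m) = 249.0943 / 7 = 35.5849
β = Cov / Var(R_m) = 71.2680 / 35.5849 = 2.0028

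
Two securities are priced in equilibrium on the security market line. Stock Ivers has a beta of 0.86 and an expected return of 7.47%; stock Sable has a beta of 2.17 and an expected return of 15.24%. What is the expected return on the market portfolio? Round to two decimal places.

8.30%

Both satisfy E(R) = R_f + β·MRP, so the slope of the SML is
MRP = (15.24% − 7.47%) / (2.17 − 0.86) = 7.77% / 1.31 = 5.9313%
R_f = E(R_Ivers) − β_Ivers·MRP = 7.47% − 0.86 × 5.9313% = 2.3691%
E(R_m) = R_f + MRP = 2.3691% + 5.9313% = 8.30%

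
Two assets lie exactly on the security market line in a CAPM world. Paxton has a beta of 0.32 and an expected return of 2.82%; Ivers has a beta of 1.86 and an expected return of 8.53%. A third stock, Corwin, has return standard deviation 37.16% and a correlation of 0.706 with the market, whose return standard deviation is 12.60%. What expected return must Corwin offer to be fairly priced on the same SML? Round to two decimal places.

MRP = (8.53% − 2.82%) / (1.86 − 0.32) = 3.7078%
R_f = 2.82% − 0.32 × 3.7078% = 1.6335%
β_Corwin = ρ·σ_i/σ_m = 0.706 × 37.16 / 12.60 = 2.0821
E(R_Corwin) = R_f + β × MRP = 1.6335% + 2.0821 × 3.7078% = 9.35%

9.35%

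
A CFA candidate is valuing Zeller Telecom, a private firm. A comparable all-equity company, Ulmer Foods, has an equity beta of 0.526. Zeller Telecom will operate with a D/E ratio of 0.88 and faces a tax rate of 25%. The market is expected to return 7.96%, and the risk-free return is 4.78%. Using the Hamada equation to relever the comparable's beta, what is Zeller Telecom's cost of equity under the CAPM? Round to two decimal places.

7.56%

β_L = β_U × [1 + (1 − t)(D/E)] = 0.526 × [1 + (1 − 0.25) × 0.88]
    = 0.526 × [1 + 0.75 × 0.88] = 0.526 × 1.6600 = 0.8732
MRP = 7.96% − 4.78% = 3.18%
E(R) = R_f + β_L × MRP = 4.78% + 0.8732 × 3.18% = 7.56%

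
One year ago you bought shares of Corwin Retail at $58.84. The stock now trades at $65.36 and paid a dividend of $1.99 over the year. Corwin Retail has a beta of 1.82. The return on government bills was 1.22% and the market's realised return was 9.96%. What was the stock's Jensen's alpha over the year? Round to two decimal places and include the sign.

Realised HPR = (P1 + D1 − P0) / P0 = (65.36 + 1.99 − 58.84) / 58.84 = 8.51 / 58.84 = 14.4630%
MRP = 9.96% − 1.22% = 8.74%
CAPM required = R_f + β·MRP = 1.22% + 1.82 × 8.74% = 17.1268%
α = realised − required = 14.4630% − 17.1268% = -2.66%

-2.66%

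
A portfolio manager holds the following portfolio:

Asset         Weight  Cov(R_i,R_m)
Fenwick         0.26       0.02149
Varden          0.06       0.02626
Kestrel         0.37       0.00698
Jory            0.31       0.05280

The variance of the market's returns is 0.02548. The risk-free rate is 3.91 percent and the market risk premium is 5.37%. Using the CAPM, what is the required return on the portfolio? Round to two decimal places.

9.41%

β_Fenwick = 0.02149 / 0.02548 = 0.8434
β_Varden = 0.02626 / 0.02548 = 1.0306
β_Kestrel = 0.00698 / 0.02548 = 0.2739
β_Jory = 0.05280 / 0.02548 = 2.0722
β_P = Σ w_i β_i = 0.26×0.8434 + 0.06×1.0306 + 0.37×0.2739 + 0.31×2.0722 = 1.0248
E(R_P) = R_f + β_P × MRP = 3.91% + 1.0248 × 5.37% = 9.41%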